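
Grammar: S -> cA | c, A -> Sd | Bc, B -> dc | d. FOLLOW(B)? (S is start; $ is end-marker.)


$ ∈ FOLLOW(S). For each A -> αBβ: add FIRST(β)\{ε} to FOLLOW(B); if β nullable, add FOLLOW(A).
FOLLOW(B) = {c}


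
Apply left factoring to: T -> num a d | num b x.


Common prefix: 'num'
Factored: T -> num T', T' -> a d | b x


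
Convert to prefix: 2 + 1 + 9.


left-to-right (same/higher precedence on left): tree is (+ (+ 2 1) 9)
Prefix: + + 2 1 9


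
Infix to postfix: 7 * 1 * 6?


Left to right (same or higher precedence on left)
Postfix: 7 1 * 6 *


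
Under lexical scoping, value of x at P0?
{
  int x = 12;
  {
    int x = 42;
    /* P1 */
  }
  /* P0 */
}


x declared in the same block as P0
x = 12


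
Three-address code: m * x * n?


Break into single-operator statements:
t1 = m * x
t2 = t1 * n


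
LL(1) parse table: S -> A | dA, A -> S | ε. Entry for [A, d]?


For [A, d]: 'd' ∈ FIRST(S)
Entry: A -> S


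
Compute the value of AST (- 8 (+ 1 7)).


Evaluate inner: (+ 1 7) = 8
Evaluate root: (- 8 8) = 0
Result: 0


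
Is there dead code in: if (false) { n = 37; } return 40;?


condition is constant false, so the whole block is unreachable
Dead: 'if (false) { n = 37; }'


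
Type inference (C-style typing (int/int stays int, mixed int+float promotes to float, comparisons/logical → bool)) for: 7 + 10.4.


Operand types: int + float
Rule: mixed int/float promotes to float; int/int stays int
Result type: float


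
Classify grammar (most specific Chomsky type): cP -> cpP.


LHS has context (more than one symbol) and |LHS| ≤ |RHS|
Classification: Type 1 (Context-Sensitive)


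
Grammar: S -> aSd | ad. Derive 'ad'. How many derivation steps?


Derivation: S => ad
Steps: 1


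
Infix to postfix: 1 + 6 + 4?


Left to right (same or higher precedence on left)
Postfix: 1 6 + 4 +


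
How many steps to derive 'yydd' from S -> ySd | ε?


Derivation: S => ySd => yySdd => yydd
Steps: 3


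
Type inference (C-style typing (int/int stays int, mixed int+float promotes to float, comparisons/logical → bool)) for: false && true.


Operand types: bool && bool
Rule: logical operators take bool operands and yield bool
Result type: bool


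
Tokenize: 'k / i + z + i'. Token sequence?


Scan left to right, longest-match per lexeme
Tokens: ID(k), OP(/), ID(i), OP(+), ID(z), OP(+), ID(i)


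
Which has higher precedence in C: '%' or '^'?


'%' is multiplicative (level 10); '^' is bitwise XOR (level 4)
Higher level binds tighter
'%' has higher precedence than '^'


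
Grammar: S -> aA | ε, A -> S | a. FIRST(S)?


Per alternative of S: FIRST(aA) = {a}; FIRST(ε) = {ε}
FIRST(S) = {a, ε}


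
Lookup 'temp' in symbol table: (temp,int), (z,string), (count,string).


Lookup 'temp' → type int


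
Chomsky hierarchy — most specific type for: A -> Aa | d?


Left-linear: every RHS is a terminal or one nonterminal followed by a terminal
Classification: Type 3 (Regular)


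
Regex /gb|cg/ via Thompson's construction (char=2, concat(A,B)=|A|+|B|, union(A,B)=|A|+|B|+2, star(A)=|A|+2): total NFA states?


Syntax tree has 4 char leaf(s), 1 union(s), 0 star(s)
chars contribute 4×2 = 8; each union adds +2; each star adds +2
Total: 8 + 2 + 0 = 10 states


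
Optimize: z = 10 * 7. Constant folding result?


10 * 7 = 70 at compile time
Optimized: z = 70


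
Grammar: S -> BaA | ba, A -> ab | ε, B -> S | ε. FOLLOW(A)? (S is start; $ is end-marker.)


$ ∈ FOLLOW(S). For each A -> αBβ: add FIRST(β)\{ε} to FOLLOW(B); if β nullable, add FOLLOW(A).
FOLLOW(A) = {$, a}


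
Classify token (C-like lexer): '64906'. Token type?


Pattern: digits only
Type: INTEGER_LITERAL


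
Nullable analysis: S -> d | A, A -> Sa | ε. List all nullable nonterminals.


A nonterminal is nullable iff some alternative derives ε (directly, or every symbol in it is nullable)
Nullable: {A, S}


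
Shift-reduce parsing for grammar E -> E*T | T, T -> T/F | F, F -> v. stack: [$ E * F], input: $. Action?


'F' (not preceded by T/) is the handle for T -> F
Action: reduce (T -> F)


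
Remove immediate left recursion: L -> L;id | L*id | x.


Left-recursive alternatives: L;id, L*id; non-recursive: x
Introduce L': L -> xL', L' -> ;idL' | *idL' | ε


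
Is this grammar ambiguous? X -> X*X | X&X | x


'x*x&x' has two parse trees (no precedence encoded between * and &)
Ambiguous


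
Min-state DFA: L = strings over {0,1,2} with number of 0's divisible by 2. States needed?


Track (count of 0) mod 2: states 0..1, accept at 0
Minimal DFA: 2 states


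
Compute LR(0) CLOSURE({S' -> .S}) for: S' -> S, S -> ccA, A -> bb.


Start: S' -> .S
For each item with dot before a nonterminal B, add B -> .γ for every B-production
Closure: [S' -> .S, S -> .ccA]


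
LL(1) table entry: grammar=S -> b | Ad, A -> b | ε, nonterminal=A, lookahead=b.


For [A, b]: 'b' ∈ FIRST(b)
Entry: A -> b


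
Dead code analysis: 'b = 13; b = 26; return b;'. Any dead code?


first assignment to b is overwritten before any read
Dead: 'b = 13'


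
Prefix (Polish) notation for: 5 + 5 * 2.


'*' binds tighter: tree is (+ 5 (* 5 2))
Prefix: + 5 * 5 2


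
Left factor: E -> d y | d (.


Common prefix: 'd'
Factored: E -> d E', E' -> y | (


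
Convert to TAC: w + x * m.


Break into single-operator statements:
t1 = x * m
t2 = w + t1


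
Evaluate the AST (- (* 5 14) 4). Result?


Evaluate inner: (* 5 14) = 70
Evaluate root: (- 70 4) = 66
Result: 66


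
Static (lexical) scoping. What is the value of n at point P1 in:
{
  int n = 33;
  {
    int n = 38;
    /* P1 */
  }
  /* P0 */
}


n declared in the same block as P1
n = 38


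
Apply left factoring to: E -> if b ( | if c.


Common prefix: 'if'
Factored: E -> if E', E' -> b ( | c


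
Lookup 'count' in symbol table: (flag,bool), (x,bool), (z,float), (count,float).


Lookup 'count' → type float


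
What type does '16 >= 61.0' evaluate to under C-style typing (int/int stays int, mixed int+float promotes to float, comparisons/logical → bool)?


Operand types: int >= float
Rule: comparison yields bool
Result type: bool


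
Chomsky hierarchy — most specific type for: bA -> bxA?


LHS has context (more than one symbol) and |LHS| ≤ |RHS|
Classification: Type 1 (Context-Sensitive)


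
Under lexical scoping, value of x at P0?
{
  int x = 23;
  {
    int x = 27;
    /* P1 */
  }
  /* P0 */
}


x declared in the same block as P0
x = 23


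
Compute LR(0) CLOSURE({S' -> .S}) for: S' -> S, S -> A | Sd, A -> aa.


Start: S' -> .S
For each item with dot before a nonterminal B, add B -> .γ for every B-production
Closure: [S' -> .S, S -> .A, S -> .Sd, A -> .aa]


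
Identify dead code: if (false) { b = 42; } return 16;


condition is constant false, so the whole block is unreachable
Dead: 'if (false) { b = 42; }'


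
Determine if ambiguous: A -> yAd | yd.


balanced y^n…d^n: each string has a unique parse
Unambiguous


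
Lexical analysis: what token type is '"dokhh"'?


Pattern: double-quoted sequence
Type: STRING_LITERAL


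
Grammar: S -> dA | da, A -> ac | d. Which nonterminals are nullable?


A nonterminal is nullable iff some alternative derives ε (directly, or every symbol in it is nullable)
Nullable: {}


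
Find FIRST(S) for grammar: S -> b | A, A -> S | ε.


Per alternative of S: FIRST(b) = {b}; FIRST(A) = {b, ε}
FIRST(S) = {b, ε}


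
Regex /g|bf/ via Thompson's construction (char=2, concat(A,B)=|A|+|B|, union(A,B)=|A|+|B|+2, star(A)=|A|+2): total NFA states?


Syntax tree has 3 char leaf(s), 1 union(s), 0 star(s)
chars contribute 3×2 = 6; each union adds +2; each star adds +2
Total: 6 + 2 + 0 = 8 states


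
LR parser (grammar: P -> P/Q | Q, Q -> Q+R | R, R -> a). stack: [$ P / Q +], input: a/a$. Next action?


no handle; shift 'a'
Action: shift


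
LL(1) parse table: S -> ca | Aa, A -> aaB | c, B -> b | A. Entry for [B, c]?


For [B, c]: 'c' ∈ FIRST(A)
Entry: B -> A


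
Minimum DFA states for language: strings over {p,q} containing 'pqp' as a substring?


KMP-style automaton: 3 progress states + 1 absorbing accept = 4
Minimal DFA: 4 states


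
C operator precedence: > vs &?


'>' is relational (level 7); '&' is bitwise AND (level 5)
Higher level binds tighter
'>' has higher precedence than '&'


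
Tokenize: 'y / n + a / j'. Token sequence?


Scan left to right, longest-match per lexeme
Tokens: ID(y), OP(/), ID(n), OP(+), ID(a), OP(/), ID(j)


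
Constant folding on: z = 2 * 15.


2 * 15 = 30 at compile time
Optimized: z = 30


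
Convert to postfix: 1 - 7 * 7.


* has higher precedence, evaluate 7*7 first
Postfix: 1 7 7 * -


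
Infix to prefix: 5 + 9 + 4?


left-to-right (same/higher precedence on left): tree is (+ (+ 5 9) 4)
Prefix: + + 5 9 4


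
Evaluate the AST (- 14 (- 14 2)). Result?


Evaluate inner: (- 14 2) = 12
Evaluate root: (- 14 12) = 2
Result: 2


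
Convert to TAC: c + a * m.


Break into single-operator statements:
t1 = a * m
t2 = c + t1


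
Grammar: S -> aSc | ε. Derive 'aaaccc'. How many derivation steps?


Derivation: S => aSc => aaScc => aaaSccc => aaaccc
Steps: 4


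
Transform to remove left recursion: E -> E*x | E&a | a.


Left-recursive alternatives: E*x, E&a; non-recursive: a
Introduce E': E -> aE', E' -> *xE' | &aE' | ε


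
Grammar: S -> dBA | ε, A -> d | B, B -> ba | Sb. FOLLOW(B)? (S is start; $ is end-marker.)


$ ∈ FOLLOW(S). For each A -> αBβ: add FIRST(β)\{ε} to FOLLOW(B); if β nullable, add FOLLOW(A).
FOLLOW(B) = {$, b, d}


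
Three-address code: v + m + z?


Break into single-operator statements:
t1 = v + m
t2 = t1 + z


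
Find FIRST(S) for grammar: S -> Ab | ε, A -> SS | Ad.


Per alternative of S: FIRST(Ab) = {b, d}; FIRST(ε) = {ε}
FIRST(S) = {b, d, ε}


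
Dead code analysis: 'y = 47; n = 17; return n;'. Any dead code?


y is assigned but never read
Dead: 'y = 47'


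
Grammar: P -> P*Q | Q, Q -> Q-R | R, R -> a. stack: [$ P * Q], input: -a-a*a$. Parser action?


'-' can extend Q; shift to build Q -> Q-R
Action: shift


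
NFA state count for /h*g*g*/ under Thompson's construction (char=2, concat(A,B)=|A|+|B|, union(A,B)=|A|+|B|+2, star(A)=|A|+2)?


Syntax tree has 3 char leaf(s), 0 union(s), 3 star(s)
chars contribute 3×2 = 6; each union adds +2; each star adds +2
Total: 6 + 0 + 6 = 12 states


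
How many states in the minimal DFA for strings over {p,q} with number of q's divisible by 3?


Track (count of q) mod 3: states 0..2, accept at 0
Minimal DFA: 3 states


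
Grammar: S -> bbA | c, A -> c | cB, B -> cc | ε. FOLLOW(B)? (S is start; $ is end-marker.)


$ ∈ FOLLOW(S). For each A -> αBβ: add FIRST(β)\{ε} to FOLLOW(B); if β nullable, add FOLLOW(A).
FOLLOW(B) = {$}


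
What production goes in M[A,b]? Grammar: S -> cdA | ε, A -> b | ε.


For [A, b]: 'b' ∈ FIRST(b)
Entry: A -> b


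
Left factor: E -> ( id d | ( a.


Common prefix: '('
Factored: E -> ( E', E' -> id d | a


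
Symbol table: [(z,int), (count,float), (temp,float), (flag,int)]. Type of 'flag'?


Lookup 'flag' → type int


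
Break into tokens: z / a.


Scan left to right, longest-match per lexeme
Tokens: ID(z), OP(/), ID(a)


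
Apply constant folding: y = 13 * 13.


13 * 13 = 169 at compile time
Optimized: y = 169


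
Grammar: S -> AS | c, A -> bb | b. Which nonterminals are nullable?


A nonterminal is nullable iff some alternative derives ε (directly, or every symbol in it is nullable)
Nullable: {}


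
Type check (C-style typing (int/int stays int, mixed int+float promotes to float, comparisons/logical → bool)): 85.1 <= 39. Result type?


Operand types: float <= int
Rule: comparison yields bool
Result type: bool


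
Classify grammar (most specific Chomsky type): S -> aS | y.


Right-linear: every RHS is a terminal or a terminal followed by one nonterminal
Classification: Type 3 (Regular)


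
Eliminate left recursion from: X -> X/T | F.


Left-recursive alternatives: X/T; non-recursive: F
Introduce X': X -> FX', X' -> /TX' | ε


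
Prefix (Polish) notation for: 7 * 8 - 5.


left-to-right (same/higher precedence on left): tree is (- (* 7 8) 5)
Prefix: - * 7 8 5


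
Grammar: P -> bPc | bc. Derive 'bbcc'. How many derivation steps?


Derivation: P => bPc => bbcc
Steps: 2


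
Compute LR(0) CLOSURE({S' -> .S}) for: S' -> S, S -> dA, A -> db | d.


Start: S' -> .S
For each item with dot before a nonterminal B, add B -> .γ for every B-production
Closure: [S' -> .S, S -> .dA]


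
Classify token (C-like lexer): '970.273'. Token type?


Pattern: digits with a decimal point
Type: FLOAT_LITERAL


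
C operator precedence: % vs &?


'%' is multiplicative (level 10); '&' is bitwise AND (level 5)
Higher level binds tighter
'%' has higher precedence than '&'


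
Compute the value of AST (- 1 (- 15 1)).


Evaluate inner: (- 15 1) = 14
Evaluate root: (- 1 14) = -13
Result: -13


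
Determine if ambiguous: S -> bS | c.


right-linear, alternatives start with distinct terminals 'b' vs 'c': unique leftmost derivation
Unambiguous


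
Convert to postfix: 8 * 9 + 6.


Left to right (same or higher precedence on left)
Postfix: 8 9 * 6 +


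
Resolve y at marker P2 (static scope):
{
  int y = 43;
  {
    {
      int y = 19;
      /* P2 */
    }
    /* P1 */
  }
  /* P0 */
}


y declared in the same block as P2
y = 19


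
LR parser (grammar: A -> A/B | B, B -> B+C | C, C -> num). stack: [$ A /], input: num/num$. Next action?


no handle ('A/' is not any RHS); shift 'num'
Action: shift


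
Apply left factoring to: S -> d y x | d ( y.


Common prefix: 'd'
Factored: S -> d S', S' -> y x | ( y


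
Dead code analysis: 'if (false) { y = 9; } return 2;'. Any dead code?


condition is constant false, so the whole block is unreachable
Dead: 'if (false) { y = 9; }'


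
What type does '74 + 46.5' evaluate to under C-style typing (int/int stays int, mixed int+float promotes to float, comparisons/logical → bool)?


Operand types: int + float
Rule: mixed int/float promotes to float; int/int stays int
Result type: float


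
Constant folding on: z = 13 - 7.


13 - 7 = 6 at compile time
Optimized: z = 6


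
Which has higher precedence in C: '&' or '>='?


'>=' is relational (level 7); '&' is bitwise AND (level 5)
Higher level binds tighter
'>=' has higher precedence than '&'


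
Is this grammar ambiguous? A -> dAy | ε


balanced d^n…y^n: each string has a unique parse
Unambiguous


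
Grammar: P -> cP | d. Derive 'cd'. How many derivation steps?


Derivation: P => cP => cd
Steps: 2


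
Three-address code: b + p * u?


Break into single-operator statements:
t1 = p * u
t2 = b + t1


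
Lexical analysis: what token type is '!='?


Pattern: operator symbol
Type: OPERATOR


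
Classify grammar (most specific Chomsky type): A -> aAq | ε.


Single nonterminal LHS, but a^n q^n is not regular
Classification: Type 2 (Context-Free)


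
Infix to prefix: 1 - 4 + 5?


left-to-right (same/higher precedence on left): tree is (+ (- 1 4) 5)
Prefix: + - 1 4 5


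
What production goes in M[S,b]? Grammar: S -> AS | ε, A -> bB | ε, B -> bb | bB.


For [S, b]: 'b' ∈ FIRST(AS)
Entry: S -> AS


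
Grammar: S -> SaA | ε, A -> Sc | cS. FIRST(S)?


Per alternative of S: FIRST(SaA) = {a}; FIRST(ε) = {ε}
FIRST(S) = {a, ε}


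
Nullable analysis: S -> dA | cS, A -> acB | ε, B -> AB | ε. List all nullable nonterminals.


A nonterminal is nullable iff some alternative derives ε (directly, or every symbol in it is nullable)
Nullable: {A, B}


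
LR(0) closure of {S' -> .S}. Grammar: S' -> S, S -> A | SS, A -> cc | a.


Start: S' -> .S
For each item with dot before a nonterminal B, add B -> .γ for every B-production
Closure: [S' -> .S, S -> .A, S -> .SS, A -> .cc, A -> .a]


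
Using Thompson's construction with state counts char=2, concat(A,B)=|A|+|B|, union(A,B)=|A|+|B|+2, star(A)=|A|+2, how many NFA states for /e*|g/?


Syntax tree has 2 char leaf(s), 1 union(s), 1 star(s)
chars contribute 2×2 = 4; each union adds +2; each star adds +2
Total: 4 + 2 + 2 = 8 states


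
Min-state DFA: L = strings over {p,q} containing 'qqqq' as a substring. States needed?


KMP-style automaton: 4 progress states + 1 absorbing accept = 5
Minimal DFA: 5 states


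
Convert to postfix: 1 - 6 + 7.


Left to right (same or higher precedence on left)
Postfix: 1 6 - 7 +


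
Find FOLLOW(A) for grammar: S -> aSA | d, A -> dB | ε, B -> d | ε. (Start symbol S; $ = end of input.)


$ ∈ FOLLOW(S). For each A -> αBβ: add FIRST(β)\{ε} to FOLLOW(B); if β nullable, add FOLLOW(A).
FOLLOW(A) = {$, d}


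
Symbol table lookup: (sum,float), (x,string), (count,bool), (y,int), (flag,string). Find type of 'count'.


Lookup 'count' → type bool


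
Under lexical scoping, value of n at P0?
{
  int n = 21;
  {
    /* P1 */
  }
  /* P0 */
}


n declared in the same block as P0
n = 21


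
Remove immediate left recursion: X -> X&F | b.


Left-recursive alternatives: X&F; non-recursive: b
Introduce X': X -> bX', X' -> &FX' | ε


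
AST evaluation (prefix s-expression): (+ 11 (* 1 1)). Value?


Evaluate inner: (* 1 1) = 1
Evaluate root: (+ 11 1) = 12
Result: 12


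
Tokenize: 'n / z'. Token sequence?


Scan left to right, longest-match per lexeme
Tokens: ID(n), OP(/), ID(z)


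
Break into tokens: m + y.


Scan left to right, longest-match per lexeme
Tokens: ID(m), OP(+), ID(y)


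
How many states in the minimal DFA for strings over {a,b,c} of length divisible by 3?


Track length mod 3: states 0..2, accept at 0
Minimal DFA: 3 states


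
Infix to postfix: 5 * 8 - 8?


Left to right (same or higher precedence on left)
Postfix: 5 8 * 8 -


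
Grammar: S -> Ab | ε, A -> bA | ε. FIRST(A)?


Per alternative of A: FIRST(bA) = {b}; FIRST(ε) = {ε}
FIRST(A) = {b, ε}


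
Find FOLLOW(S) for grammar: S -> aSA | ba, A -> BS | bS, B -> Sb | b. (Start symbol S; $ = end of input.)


$ ∈ FOLLOW(S). For each A -> αBβ: add FIRST(β)\{ε} to FOLLOW(B); if β nullable, add FOLLOW(A).
FOLLOW(S) = {$, a, b}


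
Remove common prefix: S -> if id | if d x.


Common prefix: 'if'
Factored: S -> if S', S' -> id | d x


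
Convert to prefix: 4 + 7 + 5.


left-to-right (same/higher precedence on left): tree is (+ (+ 4 7) 5)
Prefix: + + 4 7 5


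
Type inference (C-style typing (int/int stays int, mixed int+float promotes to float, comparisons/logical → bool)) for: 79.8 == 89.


Operand types: float == int
Rule: comparison yields bool
Result type: bool


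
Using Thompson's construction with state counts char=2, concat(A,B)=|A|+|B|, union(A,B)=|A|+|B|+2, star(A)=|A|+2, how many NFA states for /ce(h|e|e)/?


Syntax tree has 5 char leaf(s), 2 union(s), 0 star(s)
chars contribute 5×2 = 10; each union adds +2; each star adds +2
Total: 10 + 4 + 0 = 14 states


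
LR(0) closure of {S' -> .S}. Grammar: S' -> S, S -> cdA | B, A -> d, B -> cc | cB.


Start: S' -> .S
For each item with dot before a nonterminal B, add B -> .γ for every B-production
Closure: [S' -> .S, S -> .cdA, S -> .B, B -> .cc, B -> .cB]


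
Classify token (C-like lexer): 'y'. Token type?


Pattern: letter/underscore followed by alphanumerics, not a keyword
Type: IDENTIFIER


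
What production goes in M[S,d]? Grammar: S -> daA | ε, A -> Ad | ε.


For [S, d]: 'd' ∈ FIRST(daA)
Entry: S -> daA


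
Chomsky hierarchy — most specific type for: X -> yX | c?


Right-linear: every RHS is a terminal or a terminal followed by one nonterminal
Classification: Type 3 (Regular)


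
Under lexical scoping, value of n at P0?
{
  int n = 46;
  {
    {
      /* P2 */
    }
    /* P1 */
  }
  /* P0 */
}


n declared in the same block as P0
n = 46


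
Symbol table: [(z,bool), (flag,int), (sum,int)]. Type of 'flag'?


Lookup 'flag' → type int


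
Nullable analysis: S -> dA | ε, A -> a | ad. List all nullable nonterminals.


A nonterminal is nullable iff some alternative derives ε (directly, or every symbol in it is nullable)
Nullable: {S}


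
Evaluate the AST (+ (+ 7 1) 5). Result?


Evaluate inner: (+ 7 1) = 8
Evaluate root: (+ 8 5) = 13
Result: 13


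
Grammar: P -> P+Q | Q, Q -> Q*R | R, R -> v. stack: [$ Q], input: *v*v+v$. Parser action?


shift '*' to continue Q -> Q*R
Action: shift


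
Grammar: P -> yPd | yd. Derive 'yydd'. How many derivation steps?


Derivation: P => yPd => yydd
Steps: 2


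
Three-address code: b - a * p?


Break into single-operator statements:
t1 = a * p
t2 = b - t1


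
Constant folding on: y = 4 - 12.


4 - 12 = -8 at compile time
Optimized: y = -8


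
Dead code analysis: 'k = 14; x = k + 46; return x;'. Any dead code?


k is read by x's definition; x is returned
No dead code


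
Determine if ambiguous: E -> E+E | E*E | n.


'n+n*n' has two parse trees (no precedence encoded between + and *)
Ambiguous


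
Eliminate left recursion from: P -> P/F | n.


Left-recursive alternatives: P/F; non-recursive: n
Introduce P': P -> nP', P' -> /FP' | ε


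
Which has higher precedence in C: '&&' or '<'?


'<' is relational (level 7); '&&' is logical AND (level 2)
Higher level binds tighter
'<' has higher precedence than '&&'


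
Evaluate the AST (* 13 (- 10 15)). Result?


Evaluate inner: (- 10 15) = -5
Evaluate root: (* 13 -5) = -65
Result: -65


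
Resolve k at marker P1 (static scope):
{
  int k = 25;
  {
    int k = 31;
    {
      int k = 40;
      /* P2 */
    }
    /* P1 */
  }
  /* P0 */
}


k declared in the same block as P1
k = 31


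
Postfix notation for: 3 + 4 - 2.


Left to right (same or higher precedence on left)
Postfix: 3 4 + 2 -


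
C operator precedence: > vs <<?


'<<' is shift (level 8); '>' is relational (level 7)
Higher level binds tighter
'<<' has higher precedence than '>'


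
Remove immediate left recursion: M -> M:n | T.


Left-recursive alternatives: M:n; non-recursive: T
Introduce M': M -> TM', M' -> :nM' | ε


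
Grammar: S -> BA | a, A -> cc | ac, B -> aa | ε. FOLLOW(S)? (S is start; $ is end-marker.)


$ ∈ FOLLOW(S). For each A -> αBβ: add FIRST(β)\{ε} to FOLLOW(B); if β nullable, add FOLLOW(A).
FOLLOW(S) = {$}


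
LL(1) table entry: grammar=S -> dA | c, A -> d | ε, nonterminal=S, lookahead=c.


For [S, c]: 'c' ∈ FIRST(c)
Entry: S -> c


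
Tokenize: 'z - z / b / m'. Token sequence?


Scan left to right, longest-match per lexeme
Tokens: ID(z), OP(-), ID(z), OP(/), ID(b), OP(/), ID(m)


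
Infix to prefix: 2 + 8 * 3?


'*' binds tighter: tree is (+ 2 (* 8 3))
Prefix: + 2 * 8 3


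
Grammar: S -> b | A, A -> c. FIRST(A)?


Per alternative of A: FIRST(c) = {c}
FIRST(A) = {c}


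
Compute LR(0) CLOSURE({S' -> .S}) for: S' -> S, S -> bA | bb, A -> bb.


Start: S' -> .S
For each item with dot before a nonterminal B, add B -> .γ for every B-production
Closure: [S' -> .S, S -> .bA, S -> .bb]


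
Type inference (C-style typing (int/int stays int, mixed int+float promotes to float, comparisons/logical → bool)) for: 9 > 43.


Operand types: int > int
Rule: comparison yields bool
Result type: bool


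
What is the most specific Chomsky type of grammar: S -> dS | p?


Right-linear: every RHS is a terminal or a terminal followed by one nonterminal
Classification: Type 3 (Regular)


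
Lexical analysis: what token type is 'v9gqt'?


Pattern: letter/underscore followed by alphanumerics, not a keyword
Type: IDENTIFIER


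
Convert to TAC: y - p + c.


Break into single-operator statements:
t1 = y - p
t2 = t1 + c


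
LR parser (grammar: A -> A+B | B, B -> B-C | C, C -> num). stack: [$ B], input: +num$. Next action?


lookahead ∉ {-} so B won't extend; reduce A -> B
Action: reduce (A -> B)


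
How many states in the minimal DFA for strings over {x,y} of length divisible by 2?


Track length mod 2: states 0..1, accept at 0
Minimal DFA: 2 states


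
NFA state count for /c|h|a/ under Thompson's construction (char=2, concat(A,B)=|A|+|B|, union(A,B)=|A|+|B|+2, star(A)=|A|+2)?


Syntax tree has 3 char leaf(s), 2 union(s), 0 star(s)
chars contribute 3×2 = 6; each union adds +2; each star adds +2
Total: 6 + 4 + 0 = 10 states


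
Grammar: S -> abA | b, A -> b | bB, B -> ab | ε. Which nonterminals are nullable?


A nonterminal is nullable iff some alternative derives ε (directly, or every symbol in it is nullable)
Nullable: {B}


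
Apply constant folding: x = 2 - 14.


2 - 14 = -12 at compile time
Optimized: x = -12


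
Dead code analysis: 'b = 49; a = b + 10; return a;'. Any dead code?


b is read by a's definition; a is returned
No dead code


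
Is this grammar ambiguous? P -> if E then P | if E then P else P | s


dangling else: 'if E then if E then s else s' parses two ways
Ambiguous


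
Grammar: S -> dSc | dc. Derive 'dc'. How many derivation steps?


Derivation: S => dc
Steps: 1


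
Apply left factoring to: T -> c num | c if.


Common prefix: 'c'
Factored: T -> c T', T' -> num | if


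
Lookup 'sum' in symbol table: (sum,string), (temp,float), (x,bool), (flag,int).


Lookup 'sum' → type string


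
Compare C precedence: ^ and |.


'^' is bitwise XOR (level 4); '|' is bitwise OR (level 3)
Higher level binds tighter
'^' has higher precedence than '|'


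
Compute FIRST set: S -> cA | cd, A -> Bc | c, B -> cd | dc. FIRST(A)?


Per alternative of A: FIRST(Bc) = {c, d}; FIRST(c) = {c}
FIRST(A) = {c, d}


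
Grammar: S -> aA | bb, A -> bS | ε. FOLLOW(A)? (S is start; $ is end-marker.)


$ ∈ FOLLOW(S). For each A -> αBβ: add FIRST(β)\{ε} to FOLLOW(B); if β nullable, add FOLLOW(A).
FOLLOW(A) = {$}


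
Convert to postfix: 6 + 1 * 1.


* has higher precedence, evaluate 1*1 first
Postfix: 6 1 1 * +


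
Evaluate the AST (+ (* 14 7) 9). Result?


Evaluate inner: (* 14 7) = 98
Evaluate root: (+ 98 9) = 107
Result: 107


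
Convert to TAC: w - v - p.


Break into single-operator statements:
t1 = w - v
t2 = t1 - p


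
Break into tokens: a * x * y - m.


Scan left to right, longest-match per lexeme
Tokens: ID(a), OP(*), ID(x), OP(*), ID(y), OP(-), ID(m)


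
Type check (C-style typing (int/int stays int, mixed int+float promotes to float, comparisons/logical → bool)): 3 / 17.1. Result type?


Operand types: int / float
Rule: mixed int/float promotes to float; int/int stays int
Result type: float


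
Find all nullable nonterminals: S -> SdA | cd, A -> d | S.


A nonterminal is nullable iff some alternative derives ε (directly, or every symbol in it is nullable)
Nullable: {}


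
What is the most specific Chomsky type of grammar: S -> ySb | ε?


Single nonterminal LHS, but y^n b^n is not regular
Classification: Type 2 (Context-Free)


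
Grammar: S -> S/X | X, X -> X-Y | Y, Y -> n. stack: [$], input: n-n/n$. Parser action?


no handle on stack; shift 'n'
Action: shift


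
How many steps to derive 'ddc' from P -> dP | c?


Derivation: P => dP => ddP => ddc
Steps: 3


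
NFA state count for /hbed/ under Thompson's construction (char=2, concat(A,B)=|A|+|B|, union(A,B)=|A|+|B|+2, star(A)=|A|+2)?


Syntax tree has 4 char leaf(s), 0 union(s), 0 star(s)
chars contribute 4×2 = 8; each union adds +2; each star adds +2
Total: 8 + 0 + 0 = 8 states


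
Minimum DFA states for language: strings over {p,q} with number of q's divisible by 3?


Track (count of q) mod 3: states 0..2, accept at 0
Minimal DFA: 3 states


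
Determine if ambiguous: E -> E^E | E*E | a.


'a^a*a' has two parse trees (no precedence encoded between ^ and *)
Ambiguous


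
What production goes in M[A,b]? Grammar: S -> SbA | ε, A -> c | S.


For [A, b]: 'b' ∈ FIRST(S)
Entry: A -> S


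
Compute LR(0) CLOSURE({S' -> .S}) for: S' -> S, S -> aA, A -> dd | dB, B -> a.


Start: S' -> .S
For each item with dot before a nonterminal B, add B -> .γ for every B-production
Closure: [S' -> .S, S -> .aA]


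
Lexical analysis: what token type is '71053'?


Pattern: digits only
Type: INTEGER_LITERAL


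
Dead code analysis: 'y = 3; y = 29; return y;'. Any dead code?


first assignment to y is overwritten before any read
Dead: 'y = 3'


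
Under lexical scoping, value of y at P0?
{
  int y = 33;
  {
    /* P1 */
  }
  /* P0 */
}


y declared in the same block as P0
y = 33


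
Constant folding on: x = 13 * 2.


13 * 2 = 26 at compile time
Optimized: x = 26


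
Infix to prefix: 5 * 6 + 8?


left-to-right (same/higher precedence on left): tree is (+ (* 5 6) 8)
Prefix: + * 5 6 8


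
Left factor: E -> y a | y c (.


Common prefix: 'y'
Factored: E -> y E', E' -> a | c (


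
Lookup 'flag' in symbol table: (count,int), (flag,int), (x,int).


Lookup 'flag' → type int


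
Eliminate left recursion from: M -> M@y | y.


Left-recursive alternatives: M@y; non-recursive: y
Introduce M': M -> yM', M' -> @yM' | ε


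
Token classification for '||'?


Pattern: operator symbol
Type: OPERATOR


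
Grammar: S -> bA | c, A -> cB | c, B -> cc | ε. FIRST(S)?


Per alternative of S: FIRST(bA) = {b}; FIRST(c) = {c}
FIRST(S) = {b, c}


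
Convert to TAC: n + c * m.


Break into single-operator statements:
t1 = c * m
t2 = n + t1


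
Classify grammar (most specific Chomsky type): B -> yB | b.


Right-linear: every RHS is a terminal or a terminal followed by one nonterminal
Classification: Type 3 (Regular)


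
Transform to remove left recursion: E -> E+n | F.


Left-recursive alternatives: E+n; non-recursive: F
Introduce E': E -> FE', E' -> +nE' | ε


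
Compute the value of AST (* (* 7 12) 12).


Evaluate inner: (* 7 12) = 84
Evaluate root: (* 84 12) = 1008
Result: 1008


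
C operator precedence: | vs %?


'%' is multiplicative (level 10); '|' is bitwise OR (level 3)
Higher level binds tighter
'%' has higher precedence than '|'


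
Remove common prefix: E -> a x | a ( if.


Common prefix: 'a'
Factored: E -> a E', E' -> x | ( if


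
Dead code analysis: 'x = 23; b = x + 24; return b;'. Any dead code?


x is read by b's definition; b is returned
No dead code


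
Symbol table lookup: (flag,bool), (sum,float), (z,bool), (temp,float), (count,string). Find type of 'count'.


Lookup 'count' → type string


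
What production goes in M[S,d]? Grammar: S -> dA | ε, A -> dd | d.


For [S, d]: 'd' ∈ FIRST(dA)
Entry: S -> dA


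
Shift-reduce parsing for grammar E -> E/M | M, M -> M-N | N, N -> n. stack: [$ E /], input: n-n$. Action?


no handle ('E/' is not any RHS); shift 'n'
Action: shift


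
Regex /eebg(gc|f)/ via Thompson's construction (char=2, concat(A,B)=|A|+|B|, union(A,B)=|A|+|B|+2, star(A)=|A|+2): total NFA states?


Syntax tree has 7 char leaf(s), 1 union(s), 0 star(s)
chars contribute 7×2 = 14; each union adds +2; each star adds +2
Total: 14 + 2 + 0 = 16 states


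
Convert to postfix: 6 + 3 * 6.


* has higher precedence, evaluate 3*6 first
Postfix: 6 3 6 * +


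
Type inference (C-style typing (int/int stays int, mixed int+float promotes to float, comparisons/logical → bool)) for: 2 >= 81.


Operand types: int >= int
Rule: comparison yields bool
Result type: bool


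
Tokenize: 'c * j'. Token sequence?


Scan left to right, longest-match per lexeme
Tokens: ID(c), OP(*), ID(j)


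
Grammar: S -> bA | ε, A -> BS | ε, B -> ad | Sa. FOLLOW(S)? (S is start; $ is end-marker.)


$ ∈ FOLLOW(S). For each A -> αBβ: add FIRST(β)\{ε} to FOLLOW(B); if β nullable, add FOLLOW(A).
FOLLOW(S) = {$, a}


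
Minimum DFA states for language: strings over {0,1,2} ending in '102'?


Track the longest suffix of input matching a prefix of '102': 4 classes (prefixes of length 0..3)
Minimal DFA: 4 states


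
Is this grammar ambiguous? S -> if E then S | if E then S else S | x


dangling else: 'if E then if E then x else x' parses two ways
Ambiguous


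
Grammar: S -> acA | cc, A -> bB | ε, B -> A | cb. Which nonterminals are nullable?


A nonterminal is nullable iff some alternative derives ε (directly, or every symbol in it is nullable)
Nullable: {A, B}


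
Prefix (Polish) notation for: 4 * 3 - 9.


left-to-right (same/higher precedence on left): tree is (- (* 4 3) 9)
Prefix: - * 4 3 9


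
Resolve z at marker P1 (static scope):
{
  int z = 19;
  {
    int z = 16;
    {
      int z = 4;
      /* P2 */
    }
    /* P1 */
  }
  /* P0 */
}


z declared in the same block as P1
z = 16


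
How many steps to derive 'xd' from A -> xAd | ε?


Derivation: A => xAd => xd
Steps: 2


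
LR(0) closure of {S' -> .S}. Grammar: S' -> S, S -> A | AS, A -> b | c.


Start: S' -> .S
For each item with dot before a nonterminal B, add B -> .γ for every B-production
Closure: [S' -> .S, S -> .A, S -> .AS, A -> .b, A -> .c]


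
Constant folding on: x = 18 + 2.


18 + 2 = 20 at compile time
Optimized: x = 20


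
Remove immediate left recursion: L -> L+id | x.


Left-recursive alternatives: L+id; non-recursive: x
Introduce L': L -> xL', L' -> +idL' | ε


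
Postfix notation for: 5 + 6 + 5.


Left to right (same or higher precedence on left)
Postfix: 5 6 + 5 +


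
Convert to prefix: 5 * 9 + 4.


left-to-right (same/higher precedence on left): tree is (+ (* 5 9) 4)
Prefix: + * 5 9 4


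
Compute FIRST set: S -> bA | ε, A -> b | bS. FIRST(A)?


Per alternative of A: FIRST(b) = {b}; FIRST(bS) = {b}
FIRST(A) = {b}


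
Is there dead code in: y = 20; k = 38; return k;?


y is assigned but never read
Dead: 'y = 20'


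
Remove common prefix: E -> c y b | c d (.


Common prefix: 'c'
Factored: E -> c E', E' -> y b | d (


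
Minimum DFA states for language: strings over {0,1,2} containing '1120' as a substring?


KMP-style automaton: 4 progress states + 1 absorbing accept = 5
Minimal DFA: 5 states


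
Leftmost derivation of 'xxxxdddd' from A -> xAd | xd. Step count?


Derivation: A => xAd => xxAdd => xxxAddd => xxxxdddd
Steps: 4


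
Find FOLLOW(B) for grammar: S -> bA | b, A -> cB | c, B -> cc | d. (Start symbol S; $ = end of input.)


$ ∈ FOLLOW(S). For each A -> αBβ: add FIRST(β)\{ε} to FOLLOW(B); if β nullable, add FOLLOW(A).
FOLLOW(B) = {$}


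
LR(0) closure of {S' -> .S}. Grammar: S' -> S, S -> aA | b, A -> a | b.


Start: S' -> .S
For each item with dot before a nonterminal B, add B -> .γ for every B-production
Closure: [S' -> .S, S -> .aA, S -> .b]


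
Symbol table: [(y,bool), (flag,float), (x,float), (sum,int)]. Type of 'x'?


Lookup 'x' → type float


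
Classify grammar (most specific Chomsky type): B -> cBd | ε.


Single nonterminal LHS, but c^n d^n is not regular
Classification: Type 2 (Context-Free)


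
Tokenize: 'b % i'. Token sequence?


Scan left to right, longest-match per lexeme
Tokens: ID(b), OP(%), ID(i)


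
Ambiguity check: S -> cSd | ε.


balanced c^n…d^n: each string has a unique parse
Unambiguous


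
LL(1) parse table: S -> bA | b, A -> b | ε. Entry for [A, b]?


For [A, b]: 'b' ∈ FIRST(b)
Entry: A -> b


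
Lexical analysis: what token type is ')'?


Pattern: delimiter/punctuation
Type: PUNCTUATION


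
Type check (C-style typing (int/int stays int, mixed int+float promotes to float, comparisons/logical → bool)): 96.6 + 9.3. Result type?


Operand types: float + float
Rule: mixed int/float promotes to float; int/int stays int
Result type: float


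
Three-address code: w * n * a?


Break into single-operator statements:
t1 = w * n
t2 = t1 * a


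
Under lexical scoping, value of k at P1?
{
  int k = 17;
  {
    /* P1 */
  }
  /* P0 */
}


P1's block does not declare k; resolves to the enclosing declaration at depth 0
k = 17


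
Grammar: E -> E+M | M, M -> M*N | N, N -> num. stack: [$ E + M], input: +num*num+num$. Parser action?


handle 'E+M' on top; lookahead ∈ FOLLOW(E) = {+, $}
Action: reduce (E -> E+M)


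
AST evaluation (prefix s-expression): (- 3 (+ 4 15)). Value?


Evaluate inner: (+ 4 15) = 19
Evaluate root: (- 3 19) = -16
Result: -16


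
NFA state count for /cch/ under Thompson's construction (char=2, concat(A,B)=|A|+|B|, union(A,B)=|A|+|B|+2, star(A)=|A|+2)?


Syntax tree has 3 char leaf(s), 0 union(s), 0 star(s)
chars contribute 3×2 = 6; each union adds +2; each star adds +2
Total: 6 + 0 + 0 = 6 states


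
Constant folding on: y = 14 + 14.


14 + 14 = 28 at compile time
Optimized: y = 28


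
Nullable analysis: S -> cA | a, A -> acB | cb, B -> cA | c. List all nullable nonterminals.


A nonterminal is nullable iff some alternative derives ε (directly, or every symbol in it is nullable)
Nullable: {}


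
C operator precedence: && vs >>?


'>>' is shift (level 8); '&&' is logical AND (level 2)
Higher level binds tighter
'>>' has higher precedence than '&&'


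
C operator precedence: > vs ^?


'>' is relational (level 7); '^' is bitwise XOR (level 4)
Higher level binds tighter
'>' has higher precedence than '^'


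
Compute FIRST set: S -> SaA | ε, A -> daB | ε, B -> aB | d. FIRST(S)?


Per alternative of S: FIRST(SaA) = {a}; FIRST(ε) = {ε}
FIRST(S) = {a, ε}


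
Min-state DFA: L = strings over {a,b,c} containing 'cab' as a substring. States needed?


KMP-style automaton: 3 progress states + 1 absorbing accept = 4
Minimal DFA: 4 states


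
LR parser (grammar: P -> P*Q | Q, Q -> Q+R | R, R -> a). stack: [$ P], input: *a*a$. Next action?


shift '*' to continue P -> P*Q
Action: shift


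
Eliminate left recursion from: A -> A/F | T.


Left-recursive alternatives: A/F; non-recursive: T
Introduce A': A -> TA', A' -> /FA' | ε


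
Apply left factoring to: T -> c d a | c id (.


Common prefix: 'c'
Factored: T -> c T', T' -> d a | id (


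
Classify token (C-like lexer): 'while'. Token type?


Pattern: reserved word
Type: KEYWORD


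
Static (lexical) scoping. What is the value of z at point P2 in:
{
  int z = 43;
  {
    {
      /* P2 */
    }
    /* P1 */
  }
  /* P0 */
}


P2's block does not declare z; resolves to the enclosing declaration at depth 0
z = 43


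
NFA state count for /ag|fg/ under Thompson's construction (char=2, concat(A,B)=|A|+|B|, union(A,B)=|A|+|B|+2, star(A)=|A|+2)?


Syntax tree has 4 char leaf(s), 1 union(s), 0 star(s)
chars contribute 4×2 = 8; each union adds +2; each star adds +2
Total: 8 + 2 + 0 = 10 states


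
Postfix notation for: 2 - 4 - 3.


Left to right (same or higher precedence on left)
Postfix: 2 4 - 3 -


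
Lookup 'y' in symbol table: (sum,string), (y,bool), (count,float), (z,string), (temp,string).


Lookup 'y' → type bool


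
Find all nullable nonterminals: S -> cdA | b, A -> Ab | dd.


A nonterminal is nullable iff some alternative derives ε (directly, or every symbol in it is nullable)
Nullable: {}


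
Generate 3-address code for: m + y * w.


Break into single-operator statements:
t1 = y * w
t2 = m + t1
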